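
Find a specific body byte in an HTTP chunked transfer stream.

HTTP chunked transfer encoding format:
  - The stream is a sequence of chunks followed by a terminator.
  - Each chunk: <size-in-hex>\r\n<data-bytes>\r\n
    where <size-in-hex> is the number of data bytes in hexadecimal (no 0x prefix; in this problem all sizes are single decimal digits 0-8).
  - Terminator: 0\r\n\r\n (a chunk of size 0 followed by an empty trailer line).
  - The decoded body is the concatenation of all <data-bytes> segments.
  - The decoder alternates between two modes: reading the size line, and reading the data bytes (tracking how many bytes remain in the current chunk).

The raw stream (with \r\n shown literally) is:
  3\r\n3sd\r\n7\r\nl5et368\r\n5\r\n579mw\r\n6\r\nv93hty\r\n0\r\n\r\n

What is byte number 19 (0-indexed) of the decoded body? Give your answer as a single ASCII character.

Answer: t

Derivation:
Chunk 1: stream[0..1]='3' size=0x3=3, data at stream[3..6]='3sd' -> body[0..3], body so far='3sd'
Chunk 2: stream[8..9]='7' size=0x7=7, data at stream[11..18]='l5et368' -> body[3..10], body so far='3sdl5et368'
Chunk 3: stream[20..21]='5' size=0x5=5, data at stream[23..28]='579mw' -> body[10..15], body so far='3sdl5et368579mw'
Chunk 4: stream[30..31]='6' size=0x6=6, data at stream[33..39]='v93hty' -> body[15..21], body so far='3sdl5et368579mwv93hty'
Chunk 5: stream[41..42]='0' size=0 (terminator). Final body='3sdl5et368579mwv93hty' (21 bytes)
Body byte 19 = 't'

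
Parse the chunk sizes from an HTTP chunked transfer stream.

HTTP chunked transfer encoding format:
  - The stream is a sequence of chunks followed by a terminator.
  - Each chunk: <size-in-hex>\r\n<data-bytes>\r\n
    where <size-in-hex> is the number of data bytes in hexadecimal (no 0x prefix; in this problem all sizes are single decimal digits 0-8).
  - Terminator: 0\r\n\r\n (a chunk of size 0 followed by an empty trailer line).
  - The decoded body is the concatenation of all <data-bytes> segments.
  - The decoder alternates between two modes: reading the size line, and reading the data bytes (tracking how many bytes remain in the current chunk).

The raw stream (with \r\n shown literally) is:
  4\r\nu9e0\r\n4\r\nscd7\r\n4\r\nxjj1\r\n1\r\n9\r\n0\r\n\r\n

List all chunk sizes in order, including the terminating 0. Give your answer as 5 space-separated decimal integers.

Chunk 1: stream[0..1]='4' size=0x4=4, data at stream[3..7]='u9e0' -> body[0..4], body so far='u9e0'
Chunk 2: stream[9..10]='4' size=0x4=4, data at stream[12..16]='scd7' -> body[4..8], body so far='u9e0scd7'
Chunk 3: stream[18..19]='4' size=0x4=4, data at stream[21..25]='xjj1' -> body[8..12], body so far='u9e0scd7xjj1'
Chunk 4: stream[27..28]='1' size=0x1=1, data at stream[30..31]='9' -> body[12..13], body so far='u9e0scd7xjj19'
Chunk 5: stream[33..34]='0' size=0 (terminator). Final body='u9e0scd7xjj19' (13 bytes)

Answer: 4 4 4 1 0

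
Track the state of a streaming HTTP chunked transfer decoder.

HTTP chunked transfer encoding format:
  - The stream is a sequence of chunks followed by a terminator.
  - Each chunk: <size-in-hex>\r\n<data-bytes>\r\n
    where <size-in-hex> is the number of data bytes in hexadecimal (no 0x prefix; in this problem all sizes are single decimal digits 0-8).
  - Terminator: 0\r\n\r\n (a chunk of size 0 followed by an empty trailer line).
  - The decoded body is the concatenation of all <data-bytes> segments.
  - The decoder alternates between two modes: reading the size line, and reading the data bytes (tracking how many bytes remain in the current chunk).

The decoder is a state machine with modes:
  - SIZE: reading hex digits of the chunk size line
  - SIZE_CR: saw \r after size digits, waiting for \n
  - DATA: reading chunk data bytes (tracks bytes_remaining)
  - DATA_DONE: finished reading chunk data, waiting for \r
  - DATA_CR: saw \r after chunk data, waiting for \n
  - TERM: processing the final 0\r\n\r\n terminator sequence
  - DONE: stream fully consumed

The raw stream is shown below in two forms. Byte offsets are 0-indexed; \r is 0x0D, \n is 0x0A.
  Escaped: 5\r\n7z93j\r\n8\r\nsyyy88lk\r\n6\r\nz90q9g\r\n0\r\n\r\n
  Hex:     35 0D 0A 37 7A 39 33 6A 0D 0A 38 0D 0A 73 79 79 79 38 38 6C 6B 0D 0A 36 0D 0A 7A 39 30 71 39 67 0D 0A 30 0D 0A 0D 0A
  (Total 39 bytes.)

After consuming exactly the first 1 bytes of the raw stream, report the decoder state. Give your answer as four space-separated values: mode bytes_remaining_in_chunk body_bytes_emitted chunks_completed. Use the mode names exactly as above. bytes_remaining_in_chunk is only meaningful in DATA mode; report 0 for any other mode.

Answer: SIZE 0 0 0

Derivation:
Byte 0 = '5': mode=SIZE remaining=0 emitted=0 chunks_done=0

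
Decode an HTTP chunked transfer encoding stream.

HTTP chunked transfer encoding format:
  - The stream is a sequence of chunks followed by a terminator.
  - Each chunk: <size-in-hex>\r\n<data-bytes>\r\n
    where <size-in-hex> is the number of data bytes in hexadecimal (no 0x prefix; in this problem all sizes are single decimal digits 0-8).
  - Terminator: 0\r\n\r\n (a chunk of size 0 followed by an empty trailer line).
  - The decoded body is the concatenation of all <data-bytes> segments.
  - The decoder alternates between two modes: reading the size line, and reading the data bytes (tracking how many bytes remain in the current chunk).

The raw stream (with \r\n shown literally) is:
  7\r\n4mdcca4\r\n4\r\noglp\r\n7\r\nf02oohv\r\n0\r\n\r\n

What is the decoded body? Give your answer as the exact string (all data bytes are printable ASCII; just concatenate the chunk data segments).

Answer: 4mdcca4oglpf02oohv

Derivation:
Chunk 1: stream[0..1]='7' size=0x7=7, data at stream[3..10]='4mdcca4' -> body[0..7], body so far='4mdcca4'
Chunk 2: stream[12..13]='4' size=0x4=4, data at stream[15..19]='oglp' -> body[7..11], body so far='4mdcca4oglp'
Chunk 3: stream[21..22]='7' size=0x7=7, data at stream[24..31]='f02oohv' -> body[11..18], body so far='4mdcca4oglpf02oohv'
Chunk 4: stream[33..34]='0' size=0 (terminator). Final body='4mdcca4oglpf02oohv' (18 bytes)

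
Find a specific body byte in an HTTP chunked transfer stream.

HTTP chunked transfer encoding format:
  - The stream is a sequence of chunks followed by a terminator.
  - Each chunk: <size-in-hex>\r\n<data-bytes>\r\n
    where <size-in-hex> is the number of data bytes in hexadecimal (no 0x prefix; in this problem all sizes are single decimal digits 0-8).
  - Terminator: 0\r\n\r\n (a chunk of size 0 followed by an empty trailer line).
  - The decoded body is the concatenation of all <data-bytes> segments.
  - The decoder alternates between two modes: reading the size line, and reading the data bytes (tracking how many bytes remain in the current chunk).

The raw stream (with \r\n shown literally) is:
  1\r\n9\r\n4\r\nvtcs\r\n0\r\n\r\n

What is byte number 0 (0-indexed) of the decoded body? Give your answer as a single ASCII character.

Chunk 1: stream[0..1]='1' size=0x1=1, data at stream[3..4]='9' -> body[0..1], body so far='9'
Chunk 2: stream[6..7]='4' size=0x4=4, data at stream[9..13]='vtcs' -> body[1..5], body so far='9vtcs'
Chunk 3: stream[15..16]='0' size=0 (terminator). Final body='9vtcs' (5 bytes)
Body byte 0 = '9'

Answer: 9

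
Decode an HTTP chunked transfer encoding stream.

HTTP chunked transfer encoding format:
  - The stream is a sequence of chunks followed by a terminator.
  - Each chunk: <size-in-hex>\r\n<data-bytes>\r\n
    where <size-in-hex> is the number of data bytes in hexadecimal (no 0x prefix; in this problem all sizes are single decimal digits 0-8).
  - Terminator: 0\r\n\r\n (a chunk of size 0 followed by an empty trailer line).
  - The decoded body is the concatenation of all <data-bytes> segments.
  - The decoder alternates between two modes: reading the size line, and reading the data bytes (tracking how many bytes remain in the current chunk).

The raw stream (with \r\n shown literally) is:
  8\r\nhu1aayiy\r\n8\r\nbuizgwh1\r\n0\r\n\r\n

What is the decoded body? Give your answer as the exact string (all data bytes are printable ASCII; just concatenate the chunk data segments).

Chunk 1: stream[0..1]='8' size=0x8=8, data at stream[3..11]='hu1aayiy' -> body[0..8], body so far='hu1aayiy'
Chunk 2: stream[13..14]='8' size=0x8=8, data at stream[16..24]='buizgwh1' -> body[8..16], body so far='hu1aayiybuizgwh1'
Chunk 3: stream[26..27]='0' size=0 (terminator). Final body='hu1aayiybuizgwh1' (16 bytes)

Answer: hu1aayiybuizgwh1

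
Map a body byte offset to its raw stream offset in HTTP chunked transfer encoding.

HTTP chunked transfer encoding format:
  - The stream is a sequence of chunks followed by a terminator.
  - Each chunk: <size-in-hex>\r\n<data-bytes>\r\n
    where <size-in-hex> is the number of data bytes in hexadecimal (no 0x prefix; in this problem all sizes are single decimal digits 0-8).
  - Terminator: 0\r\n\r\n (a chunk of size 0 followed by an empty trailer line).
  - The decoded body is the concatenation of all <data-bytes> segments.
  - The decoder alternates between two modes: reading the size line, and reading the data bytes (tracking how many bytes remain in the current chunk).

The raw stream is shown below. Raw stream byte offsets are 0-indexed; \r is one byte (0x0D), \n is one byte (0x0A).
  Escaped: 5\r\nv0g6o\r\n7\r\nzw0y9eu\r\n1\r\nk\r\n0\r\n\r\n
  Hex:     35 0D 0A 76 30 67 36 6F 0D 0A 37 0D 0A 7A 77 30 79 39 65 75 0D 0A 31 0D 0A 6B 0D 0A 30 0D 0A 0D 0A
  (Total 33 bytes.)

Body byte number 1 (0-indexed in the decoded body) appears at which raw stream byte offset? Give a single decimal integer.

Answer: 4

Derivation:
Chunk 1: stream[0..1]='5' size=0x5=5, data at stream[3..8]='v0g6o' -> body[0..5], body so far='v0g6o'
Chunk 2: stream[10..11]='7' size=0x7=7, data at stream[13..20]='zw0y9eu' -> body[5..12], body so far='v0g6ozw0y9eu'
Chunk 3: stream[22..23]='1' size=0x1=1, data at stream[25..26]='k' -> body[12..13], body so far='v0g6ozw0y9euk'
Chunk 4: stream[28..29]='0' size=0 (terminator). Final body='v0g6ozw0y9euk' (13 bytes)
Body byte 1 at stream offset 4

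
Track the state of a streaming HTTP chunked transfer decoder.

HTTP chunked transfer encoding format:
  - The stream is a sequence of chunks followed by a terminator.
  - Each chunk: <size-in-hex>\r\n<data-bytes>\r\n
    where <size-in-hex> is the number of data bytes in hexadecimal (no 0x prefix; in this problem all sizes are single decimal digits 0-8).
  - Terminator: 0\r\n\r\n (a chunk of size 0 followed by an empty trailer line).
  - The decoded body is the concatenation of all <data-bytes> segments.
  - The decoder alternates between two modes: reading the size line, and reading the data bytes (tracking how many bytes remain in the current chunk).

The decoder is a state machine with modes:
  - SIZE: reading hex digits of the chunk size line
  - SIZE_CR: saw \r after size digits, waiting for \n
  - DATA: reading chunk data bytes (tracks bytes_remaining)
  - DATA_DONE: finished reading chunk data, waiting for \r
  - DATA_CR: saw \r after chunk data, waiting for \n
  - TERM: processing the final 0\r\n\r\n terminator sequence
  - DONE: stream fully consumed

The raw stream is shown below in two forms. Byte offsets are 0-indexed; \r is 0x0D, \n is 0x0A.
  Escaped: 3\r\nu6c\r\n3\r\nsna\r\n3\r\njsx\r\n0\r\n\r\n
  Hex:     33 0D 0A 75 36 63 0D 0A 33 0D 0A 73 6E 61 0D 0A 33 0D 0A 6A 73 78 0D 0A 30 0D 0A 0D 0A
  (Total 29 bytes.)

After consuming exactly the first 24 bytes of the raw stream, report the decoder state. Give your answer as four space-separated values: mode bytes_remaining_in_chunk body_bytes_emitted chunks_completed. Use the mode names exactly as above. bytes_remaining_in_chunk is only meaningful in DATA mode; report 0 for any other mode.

Byte 0 = '3': mode=SIZE remaining=0 emitted=0 chunks_done=0
Byte 1 = 0x0D: mode=SIZE_CR remaining=0 emitted=0 chunks_done=0
Byte 2 = 0x0A: mode=DATA remaining=3 emitted=0 chunks_done=0
Byte 3 = 'u': mode=DATA remaining=2 emitted=1 chunks_done=0
Byte 4 = '6': mode=DATA remaining=1 emitted=2 chunks_done=0
Byte 5 = 'c': mode=DATA_DONE remaining=0 emitted=3 chunks_done=0
Byte 6 = 0x0D: mode=DATA_CR remaining=0 emitted=3 chunks_done=0
Byte 7 = 0x0A: mode=SIZE remaining=0 emitted=3 chunks_done=1
Byte 8 = '3': mode=SIZE remaining=0 emitted=3 chunks_done=1
Byte 9 = 0x0D: mode=SIZE_CR remaining=0 emitted=3 chunks_done=1
Byte 10 = 0x0A: mode=DATA remaining=3 emitted=3 chunks_done=1
Byte 11 = 's': mode=DATA remaining=2 emitted=4 chunks_done=1
Byte 12 = 'n': mode=DATA remaining=1 emitted=5 chunks_done=1
Byte 13 = 'a': mode=DATA_DONE remaining=0 emitted=6 chunks_done=1
Byte 14 = 0x0D: mode=DATA_CR remaining=0 emitted=6 chunks_done=1
Byte 15 = 0x0A: mode=SIZE remaining=0 emitted=6 chunks_done=2
Byte 16 = '3': mode=SIZE remaining=0 emitted=6 chunks_done=2
Byte 17 = 0x0D: mode=SIZE_CR remaining=0 emitted=6 chunks_done=2
Byte 18 = 0x0A: mode=DATA remaining=3 emitted=6 chunks_done=2
Byte 19 = 'j': mode=DATA remaining=2 emitted=7 chunks_done=2
Byte 20 = 's': mode=DATA remaining=1 emitted=8 chunks_done=2
Byte 21 = 'x': mode=DATA_DONE remaining=0 emitted=9 chunks_done=2
Byte 22 = 0x0D: mode=DATA_CR remaining=0 emitted=9 chunks_done=2
Byte 23 = 0x0A: mode=SIZE remaining=0 emitted=9 chunks_done=3

Answer: SIZE 0 9 3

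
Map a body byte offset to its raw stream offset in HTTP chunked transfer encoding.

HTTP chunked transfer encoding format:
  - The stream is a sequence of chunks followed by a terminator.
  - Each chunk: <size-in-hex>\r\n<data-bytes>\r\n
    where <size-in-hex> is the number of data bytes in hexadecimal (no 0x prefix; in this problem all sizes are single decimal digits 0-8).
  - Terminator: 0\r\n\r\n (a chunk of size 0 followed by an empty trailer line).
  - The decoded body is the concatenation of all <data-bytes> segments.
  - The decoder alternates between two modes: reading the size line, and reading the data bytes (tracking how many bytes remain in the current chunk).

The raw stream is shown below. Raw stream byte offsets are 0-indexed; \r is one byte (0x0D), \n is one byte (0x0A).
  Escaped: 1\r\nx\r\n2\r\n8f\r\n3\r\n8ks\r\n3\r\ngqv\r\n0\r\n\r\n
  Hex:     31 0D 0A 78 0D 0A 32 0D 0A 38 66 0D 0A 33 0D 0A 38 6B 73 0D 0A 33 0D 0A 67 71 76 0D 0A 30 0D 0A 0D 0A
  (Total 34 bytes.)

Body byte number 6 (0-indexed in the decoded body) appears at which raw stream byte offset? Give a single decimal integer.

Chunk 1: stream[0..1]='1' size=0x1=1, data at stream[3..4]='x' -> body[0..1], body so far='x'
Chunk 2: stream[6..7]='2' size=0x2=2, data at stream[9..11]='8f' -> body[1..3], body so far='x8f'
Chunk 3: stream[13..14]='3' size=0x3=3, data at stream[16..19]='8ks' -> body[3..6], body so far='x8f8ks'
Chunk 4: stream[21..22]='3' size=0x3=3, data at stream[24..27]='gqv' -> body[6..9], body so far='x8f8ksgqv'
Chunk 5: stream[29..30]='0' size=0 (terminator). Final body='x8f8ksgqv' (9 bytes)
Body byte 6 at stream offset 24

Answer: 24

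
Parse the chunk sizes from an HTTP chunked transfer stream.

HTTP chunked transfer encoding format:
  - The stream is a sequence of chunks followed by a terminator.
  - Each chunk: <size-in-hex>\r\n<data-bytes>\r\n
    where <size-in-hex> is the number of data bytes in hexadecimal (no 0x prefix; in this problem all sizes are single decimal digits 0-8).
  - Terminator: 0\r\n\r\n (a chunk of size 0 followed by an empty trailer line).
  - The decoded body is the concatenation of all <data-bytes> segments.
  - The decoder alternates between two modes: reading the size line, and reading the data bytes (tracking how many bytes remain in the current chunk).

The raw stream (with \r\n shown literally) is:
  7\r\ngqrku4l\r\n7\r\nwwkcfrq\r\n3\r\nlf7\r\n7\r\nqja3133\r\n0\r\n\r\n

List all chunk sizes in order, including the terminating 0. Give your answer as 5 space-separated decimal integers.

Chunk 1: stream[0..1]='7' size=0x7=7, data at stream[3..10]='gqrku4l' -> body[0..7], body so far='gqrku4l'
Chunk 2: stream[12..13]='7' size=0x7=7, data at stream[15..22]='wwkcfrq' -> body[7..14], body so far='gqrku4lwwkcfrq'
Chunk 3: stream[24..25]='3' size=0x3=3, data at stream[27..30]='lf7' -> body[14..17], body so far='gqrku4lwwkcfrqlf7'
Chunk 4: stream[32..33]='7' size=0x7=7, data at stream[35..42]='qja3133' -> body[17..24], body so far='gqrku4lwwkcfrqlf7qja3133'
Chunk 5: stream[44..45]='0' size=0 (terminator). Final body='gqrku4lwwkcfrqlf7qja3133' (24 bytes)

Answer: 7 7 3 7 0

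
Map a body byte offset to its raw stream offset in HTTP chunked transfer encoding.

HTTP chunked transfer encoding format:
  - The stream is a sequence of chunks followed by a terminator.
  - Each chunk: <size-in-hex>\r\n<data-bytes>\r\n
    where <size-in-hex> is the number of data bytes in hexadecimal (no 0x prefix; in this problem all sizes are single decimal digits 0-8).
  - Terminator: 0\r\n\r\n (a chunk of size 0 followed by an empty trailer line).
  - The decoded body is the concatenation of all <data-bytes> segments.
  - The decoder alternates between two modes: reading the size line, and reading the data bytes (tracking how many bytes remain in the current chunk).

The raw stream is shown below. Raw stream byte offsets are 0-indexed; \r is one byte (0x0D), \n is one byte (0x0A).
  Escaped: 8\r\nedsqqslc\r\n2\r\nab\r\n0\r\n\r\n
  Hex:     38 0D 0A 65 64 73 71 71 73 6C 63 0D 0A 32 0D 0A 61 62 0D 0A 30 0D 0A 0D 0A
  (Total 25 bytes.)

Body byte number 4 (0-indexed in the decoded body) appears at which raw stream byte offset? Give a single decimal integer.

Answer: 7

Derivation:
Chunk 1: stream[0..1]='8' size=0x8=8, data at stream[3..11]='edsqqslc' -> body[0..8], body so far='edsqqslc'
Chunk 2: stream[13..14]='2' size=0x2=2, data at stream[16..18]='ab' -> body[8..10], body so far='edsqqslcab'
Chunk 3: stream[20..21]='0' size=0 (terminator). Final body='edsqqslcab' (10 bytes)
Body byte 4 at stream offset 7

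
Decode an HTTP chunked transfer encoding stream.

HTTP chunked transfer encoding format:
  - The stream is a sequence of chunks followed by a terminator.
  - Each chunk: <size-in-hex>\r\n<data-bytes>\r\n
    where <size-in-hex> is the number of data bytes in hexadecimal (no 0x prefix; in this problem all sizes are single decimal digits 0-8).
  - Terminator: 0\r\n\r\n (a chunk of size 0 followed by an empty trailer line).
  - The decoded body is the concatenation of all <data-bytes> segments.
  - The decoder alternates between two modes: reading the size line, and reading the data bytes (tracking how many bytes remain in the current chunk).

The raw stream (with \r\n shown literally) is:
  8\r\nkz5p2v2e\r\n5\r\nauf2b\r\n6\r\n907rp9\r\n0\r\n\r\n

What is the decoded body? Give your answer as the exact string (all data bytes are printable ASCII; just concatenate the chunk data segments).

Answer: kz5p2v2eauf2b907rp9

Derivation:
Chunk 1: stream[0..1]='8' size=0x8=8, data at stream[3..11]='kz5p2v2e' -> body[0..8], body so far='kz5p2v2e'
Chunk 2: stream[13..14]='5' size=0x5=5, data at stream[16..21]='auf2b' -> body[8..13], body so far='kz5p2v2eauf2b'
Chunk 3: stream[23..24]='6' size=0x6=6, data at stream[26..32]='907rp9' -> body[13..19], body so far='kz5p2v2eauf2b907rp9'
Chunk 4: stream[34..35]='0' size=0 (terminator). Final body='kz5p2v2eauf2b907rp9' (19 bytes)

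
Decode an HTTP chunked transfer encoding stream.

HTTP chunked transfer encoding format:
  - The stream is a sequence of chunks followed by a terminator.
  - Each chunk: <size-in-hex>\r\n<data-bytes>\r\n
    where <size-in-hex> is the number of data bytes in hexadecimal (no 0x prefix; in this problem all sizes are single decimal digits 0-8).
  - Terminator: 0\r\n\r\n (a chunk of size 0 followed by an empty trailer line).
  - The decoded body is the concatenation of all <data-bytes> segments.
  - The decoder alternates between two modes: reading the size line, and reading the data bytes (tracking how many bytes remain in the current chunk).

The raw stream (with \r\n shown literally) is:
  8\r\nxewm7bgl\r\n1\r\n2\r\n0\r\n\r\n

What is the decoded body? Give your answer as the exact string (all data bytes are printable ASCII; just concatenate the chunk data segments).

Chunk 1: stream[0..1]='8' size=0x8=8, data at stream[3..11]='xewm7bgl' -> body[0..8], body so far='xewm7bgl'
Chunk 2: stream[13..14]='1' size=0x1=1, data at stream[16..17]='2' -> body[8..9], body so far='xewm7bgl2'
Chunk 3: stream[19..20]='0' size=0 (terminator). Final body='xewm7bgl2' (9 bytes)

Answer: xewm7bgl2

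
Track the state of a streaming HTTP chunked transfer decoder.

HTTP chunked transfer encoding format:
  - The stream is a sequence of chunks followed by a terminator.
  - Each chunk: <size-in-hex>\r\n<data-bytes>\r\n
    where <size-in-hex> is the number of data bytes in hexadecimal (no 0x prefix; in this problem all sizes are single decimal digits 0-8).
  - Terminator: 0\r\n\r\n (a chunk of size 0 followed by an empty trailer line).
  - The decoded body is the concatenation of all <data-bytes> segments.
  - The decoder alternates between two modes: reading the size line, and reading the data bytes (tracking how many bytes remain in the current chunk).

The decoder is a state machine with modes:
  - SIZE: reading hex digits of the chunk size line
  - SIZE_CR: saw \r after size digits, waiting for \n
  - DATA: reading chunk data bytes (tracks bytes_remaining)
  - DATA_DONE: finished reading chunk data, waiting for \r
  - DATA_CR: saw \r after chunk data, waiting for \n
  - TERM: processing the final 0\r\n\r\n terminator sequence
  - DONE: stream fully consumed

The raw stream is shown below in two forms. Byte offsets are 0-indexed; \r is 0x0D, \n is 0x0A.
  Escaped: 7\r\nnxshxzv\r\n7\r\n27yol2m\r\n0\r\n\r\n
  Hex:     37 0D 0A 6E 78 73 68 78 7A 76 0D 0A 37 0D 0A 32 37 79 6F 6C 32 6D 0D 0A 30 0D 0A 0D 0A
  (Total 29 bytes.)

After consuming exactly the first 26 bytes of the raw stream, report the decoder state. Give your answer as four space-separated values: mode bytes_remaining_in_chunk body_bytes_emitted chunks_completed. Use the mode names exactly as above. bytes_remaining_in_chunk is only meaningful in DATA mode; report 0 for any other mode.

Byte 0 = '7': mode=SIZE remaining=0 emitted=0 chunks_done=0
Byte 1 = 0x0D: mode=SIZE_CR remaining=0 emitted=0 chunks_done=0
Byte 2 = 0x0A: mode=DATA remaining=7 emitted=0 chunks_done=0
Byte 3 = 'n': mode=DATA remaining=6 emitted=1 chunks_done=0
Byte 4 = 'x': mode=DATA remaining=5 emitted=2 chunks_done=0
Byte 5 = 's': mode=DATA remaining=4 emitted=3 chunks_done=0
Byte 6 = 'h': mode=DATA remaining=3 emitted=4 chunks_done=0
Byte 7 = 'x': mode=DATA remaining=2 emitted=5 chunks_done=0
Byte 8 = 'z': mode=DATA remaining=1 emitted=6 chunks_done=0
Byte 9 = 'v': mode=DATA_DONE remaining=0 emitted=7 chunks_done=0
Byte 10 = 0x0D: mode=DATA_CR remaining=0 emitted=7 chunks_done=0
Byte 11 = 0x0A: mode=SIZE remaining=0 emitted=7 chunks_done=1
Byte 12 = '7': mode=SIZE remaining=0 emitted=7 chunks_done=1
Byte 13 = 0x0D: mode=SIZE_CR remaining=0 emitted=7 chunks_done=1
Byte 14 = 0x0A: mode=DATA remaining=7 emitted=7 chunks_done=1
Byte 15 = '2': mode=DATA remaining=6 emitted=8 chunks_done=1
Byte 16 = '7': mode=DATA remaining=5 emitted=9 chunks_done=1
Byte 17 = 'y': mode=DATA remaining=4 emitted=10 chunks_done=1
Byte 18 = 'o': mode=DATA remaining=3 emitted=11 chunks_done=1
Byte 19 = 'l': mode=DATA remaining=2 emitted=12 chunks_done=1
Byte 20 = '2': mode=DATA remaining=1 emitted=13 chunks_done=1
Byte 21 = 'm': mode=DATA_DONE remaining=0 emitted=14 chunks_done=1
Byte 22 = 0x0D: mode=DATA_CR remaining=0 emitted=14 chunks_done=1
Byte 23 = 0x0A: mode=SIZE remaining=0 emitted=14 chunks_done=2
Byte 24 = '0': mode=SIZE remaining=0 emitted=14 chunks_done=2
Byte 25 = 0x0D: mode=SIZE_CR remaining=0 emitted=14 chunks_done=2

Answer: SIZE_CR 0 14 2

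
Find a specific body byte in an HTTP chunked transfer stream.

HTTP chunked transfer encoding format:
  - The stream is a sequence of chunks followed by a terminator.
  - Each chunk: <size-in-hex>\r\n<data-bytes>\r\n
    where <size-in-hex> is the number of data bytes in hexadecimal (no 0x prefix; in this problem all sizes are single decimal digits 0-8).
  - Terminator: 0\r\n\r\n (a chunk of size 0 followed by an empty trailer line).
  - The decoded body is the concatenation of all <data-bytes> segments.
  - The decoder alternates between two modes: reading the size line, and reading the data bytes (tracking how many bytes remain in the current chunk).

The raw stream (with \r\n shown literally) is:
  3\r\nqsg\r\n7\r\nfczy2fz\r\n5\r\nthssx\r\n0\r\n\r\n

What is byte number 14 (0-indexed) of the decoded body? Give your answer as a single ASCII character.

Chunk 1: stream[0..1]='3' size=0x3=3, data at stream[3..6]='qsg' -> body[0..3], body so far='qsg'
Chunk 2: stream[8..9]='7' size=0x7=7, data at stream[11..18]='fczy2fz' -> body[3..10], body so far='qsgfczy2fz'
Chunk 3: stream[20..21]='5' size=0x5=5, data at stream[23..28]='thssx' -> body[10..15], body so far='qsgfczy2fzthssx'
Chunk 4: stream[30..31]='0' size=0 (terminator). Final body='qsgfczy2fzthssx' (15 bytes)
Body byte 14 = 'x'

Answer: x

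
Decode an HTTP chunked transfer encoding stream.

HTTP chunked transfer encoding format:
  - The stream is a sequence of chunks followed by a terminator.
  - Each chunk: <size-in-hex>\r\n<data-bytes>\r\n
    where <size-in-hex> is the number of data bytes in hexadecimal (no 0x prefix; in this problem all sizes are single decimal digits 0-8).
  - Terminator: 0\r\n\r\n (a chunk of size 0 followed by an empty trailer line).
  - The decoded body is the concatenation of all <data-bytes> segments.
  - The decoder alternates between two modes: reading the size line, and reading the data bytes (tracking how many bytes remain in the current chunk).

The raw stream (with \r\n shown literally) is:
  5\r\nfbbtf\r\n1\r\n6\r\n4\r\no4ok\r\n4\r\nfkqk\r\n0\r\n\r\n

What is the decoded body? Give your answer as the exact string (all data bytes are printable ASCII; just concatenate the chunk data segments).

Answer: fbbtf6o4okfkqk

Derivation:
Chunk 1: stream[0..1]='5' size=0x5=5, data at stream[3..8]='fbbtf' -> body[0..5], body so far='fbbtf'
Chunk 2: stream[10..11]='1' size=0x1=1, data at stream[13..14]='6' -> body[5..6], body so far='fbbtf6'
Chunk 3: stream[16..17]='4' size=0x4=4, data at stream[19..23]='o4ok' -> body[6..10], body so far='fbbtf6o4ok'
Chunk 4: stream[25..26]='4' size=0x4=4, data at stream[28..32]='fkqk' -> body[10..14], body so far='fbbtf6o4okfkqk'
Chunk 5: stream[34..35]='0' size=0 (terminator). Final body='fbbtf6o4okfkqk' (14 bytes)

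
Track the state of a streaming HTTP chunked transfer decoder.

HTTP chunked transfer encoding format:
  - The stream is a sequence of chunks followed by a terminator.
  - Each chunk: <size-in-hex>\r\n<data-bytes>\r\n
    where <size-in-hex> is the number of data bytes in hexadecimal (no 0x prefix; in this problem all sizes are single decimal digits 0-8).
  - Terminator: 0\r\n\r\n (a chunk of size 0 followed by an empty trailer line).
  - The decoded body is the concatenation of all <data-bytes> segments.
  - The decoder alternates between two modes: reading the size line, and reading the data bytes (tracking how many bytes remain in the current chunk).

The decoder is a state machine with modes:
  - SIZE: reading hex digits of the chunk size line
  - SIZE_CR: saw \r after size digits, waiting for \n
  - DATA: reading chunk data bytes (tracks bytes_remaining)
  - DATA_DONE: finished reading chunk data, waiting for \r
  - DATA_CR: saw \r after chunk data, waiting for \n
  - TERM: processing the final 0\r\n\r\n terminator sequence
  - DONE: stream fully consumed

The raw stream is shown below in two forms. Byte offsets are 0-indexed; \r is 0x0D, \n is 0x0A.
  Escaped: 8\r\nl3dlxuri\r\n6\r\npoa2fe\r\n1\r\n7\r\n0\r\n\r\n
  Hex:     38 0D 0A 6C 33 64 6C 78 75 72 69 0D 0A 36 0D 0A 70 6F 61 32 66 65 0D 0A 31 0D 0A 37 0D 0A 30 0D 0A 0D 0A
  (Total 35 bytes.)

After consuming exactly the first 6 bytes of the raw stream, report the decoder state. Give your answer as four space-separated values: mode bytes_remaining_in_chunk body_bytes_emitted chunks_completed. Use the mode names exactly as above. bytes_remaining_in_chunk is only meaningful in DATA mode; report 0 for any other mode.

Answer: DATA 5 3 0

Derivation:
Byte 0 = '8': mode=SIZE remaining=0 emitted=0 chunks_done=0
Byte 1 = 0x0D: mode=SIZE_CR remaining=0 emitted=0 chunks_done=0
Byte 2 = 0x0A: mode=DATA remaining=8 emitted=0 chunks_done=0
Byte 3 = 'l': mode=DATA remaining=7 emitted=1 chunks_done=0
Byte 4 = '3': mode=DATA remaining=6 emitted=2 chunks_done=0
Byte 5 = 'd': mode=DATA remaining=5 emitted=3 chunks_done=0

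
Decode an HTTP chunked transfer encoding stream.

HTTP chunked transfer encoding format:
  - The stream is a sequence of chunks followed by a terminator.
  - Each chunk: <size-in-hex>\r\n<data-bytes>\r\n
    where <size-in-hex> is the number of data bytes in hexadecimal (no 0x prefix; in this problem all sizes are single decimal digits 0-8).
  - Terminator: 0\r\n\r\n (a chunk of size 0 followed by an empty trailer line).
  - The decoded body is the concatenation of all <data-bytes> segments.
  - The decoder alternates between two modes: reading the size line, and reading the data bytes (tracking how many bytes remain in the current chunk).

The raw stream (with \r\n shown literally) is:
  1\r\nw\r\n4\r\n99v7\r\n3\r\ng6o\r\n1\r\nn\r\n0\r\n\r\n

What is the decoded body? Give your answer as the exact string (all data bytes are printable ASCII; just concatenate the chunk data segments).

Chunk 1: stream[0..1]='1' size=0x1=1, data at stream[3..4]='w' -> body[0..1], body so far='w'
Chunk 2: stream[6..7]='4' size=0x4=4, data at stream[9..13]='99v7' -> body[1..5], body so far='w99v7'
Chunk 3: stream[15..16]='3' size=0x3=3, data at stream[18..21]='g6o' -> body[5..8], body so far='w99v7g6o'
Chunk 4: stream[23..24]='1' size=0x1=1, data at stream[26..27]='n' -> body[8..9], body so far='w99v7g6on'
Chunk 5: stream[29..30]='0' size=0 (terminator). Final body='w99v7g6on' (9 bytes)

Answer: w99v7g6on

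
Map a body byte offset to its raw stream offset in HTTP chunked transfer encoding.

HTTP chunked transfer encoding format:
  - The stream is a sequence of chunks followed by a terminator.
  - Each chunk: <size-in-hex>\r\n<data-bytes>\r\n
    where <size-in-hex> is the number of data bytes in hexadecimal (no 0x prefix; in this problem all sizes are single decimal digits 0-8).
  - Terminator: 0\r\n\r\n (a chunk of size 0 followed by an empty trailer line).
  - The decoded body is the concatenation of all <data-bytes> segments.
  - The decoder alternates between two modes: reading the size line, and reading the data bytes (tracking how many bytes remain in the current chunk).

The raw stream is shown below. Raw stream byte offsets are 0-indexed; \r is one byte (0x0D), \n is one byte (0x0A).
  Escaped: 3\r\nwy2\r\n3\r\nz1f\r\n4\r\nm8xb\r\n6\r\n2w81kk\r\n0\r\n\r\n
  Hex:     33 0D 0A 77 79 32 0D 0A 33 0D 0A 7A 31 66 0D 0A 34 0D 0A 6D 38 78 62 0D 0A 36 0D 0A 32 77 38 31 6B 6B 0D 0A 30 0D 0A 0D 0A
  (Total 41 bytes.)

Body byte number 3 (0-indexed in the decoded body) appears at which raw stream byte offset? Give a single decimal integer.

Chunk 1: stream[0..1]='3' size=0x3=3, data at stream[3..6]='wy2' -> body[0..3], body so far='wy2'
Chunk 2: stream[8..9]='3' size=0x3=3, data at stream[11..14]='z1f' -> body[3..6], body so far='wy2z1f'
Chunk 3: stream[16..17]='4' size=0x4=4, data at stream[19..23]='m8xb' -> body[6..10], body so far='wy2z1fm8xb'
Chunk 4: stream[25..26]='6' size=0x6=6, data at stream[28..34]='2w81kk' -> body[10..16], body so far='wy2z1fm8xb2w81kk'
Chunk 5: stream[36..37]='0' size=0 (terminator). Final body='wy2z1fm8xb2w81kk' (16 bytes)
Body byte 3 at stream offset 11

Answer: 11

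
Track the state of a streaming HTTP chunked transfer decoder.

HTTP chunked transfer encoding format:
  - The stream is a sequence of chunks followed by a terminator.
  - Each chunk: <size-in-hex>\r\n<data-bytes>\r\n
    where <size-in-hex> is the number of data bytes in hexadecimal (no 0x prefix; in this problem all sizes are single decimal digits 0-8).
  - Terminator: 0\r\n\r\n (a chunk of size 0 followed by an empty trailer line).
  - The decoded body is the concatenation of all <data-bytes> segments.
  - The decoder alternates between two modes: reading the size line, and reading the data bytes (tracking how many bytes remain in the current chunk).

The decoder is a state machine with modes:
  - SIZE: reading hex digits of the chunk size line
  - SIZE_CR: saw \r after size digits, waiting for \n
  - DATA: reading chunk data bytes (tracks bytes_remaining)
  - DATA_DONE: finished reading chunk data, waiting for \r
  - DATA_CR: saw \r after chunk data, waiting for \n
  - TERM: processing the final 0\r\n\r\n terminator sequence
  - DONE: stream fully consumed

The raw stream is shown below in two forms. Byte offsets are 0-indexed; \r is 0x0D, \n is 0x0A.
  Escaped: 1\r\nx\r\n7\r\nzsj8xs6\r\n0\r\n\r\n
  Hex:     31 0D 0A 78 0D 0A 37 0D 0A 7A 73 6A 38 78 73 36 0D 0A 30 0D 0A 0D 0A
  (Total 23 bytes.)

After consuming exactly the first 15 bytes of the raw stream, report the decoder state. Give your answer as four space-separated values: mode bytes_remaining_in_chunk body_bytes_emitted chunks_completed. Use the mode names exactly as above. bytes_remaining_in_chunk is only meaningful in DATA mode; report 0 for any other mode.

Answer: DATA 1 7 1

Derivation:
Byte 0 = '1': mode=SIZE remaining=0 emitted=0 chunks_done=0
Byte 1 = 0x0D: mode=SIZE_CR remaining=0 emitted=0 chunks_done=0
Byte 2 = 0x0A: mode=DATA remaining=1 emitted=0 chunks_done=0
Byte 3 = 'x': mode=DATA_DONE remaining=0 emitted=1 chunks_done=0
Byte 4 = 0x0D: mode=DATA_CR remaining=0 emitted=1 chunks_done=0
Byte 5 = 0x0A: mode=SIZE remaining=0 emitted=1 chunks_done=1
Byte 6 = '7': mode=SIZE remaining=0 emitted=1 chunks_done=1
Byte 7 = 0x0D: mode=SIZE_CR remaining=0 emitted=1 chunks_done=1
Byte 8 = 0x0A: mode=DATA remaining=7 emitted=1 chunks_done=1
Byte 9 = 'z': mode=DATA remaining=6 emitted=2 chunks_done=1
Byte 10 = 's': mode=DATA remaining=5 emitted=3 chunks_done=1
Byte 11 = 'j': mode=DATA remaining=4 emitted=4 chunks_done=1
Byte 12 = '8': mode=DATA remaining=3 emitted=5 chunks_done=1
Byte 13 = 'x': mode=DATA remaining=2 emitted=6 chunks_done=1
Byte 14 = 's': mode=DATA remaining=1 emitted=7 chunks_done=1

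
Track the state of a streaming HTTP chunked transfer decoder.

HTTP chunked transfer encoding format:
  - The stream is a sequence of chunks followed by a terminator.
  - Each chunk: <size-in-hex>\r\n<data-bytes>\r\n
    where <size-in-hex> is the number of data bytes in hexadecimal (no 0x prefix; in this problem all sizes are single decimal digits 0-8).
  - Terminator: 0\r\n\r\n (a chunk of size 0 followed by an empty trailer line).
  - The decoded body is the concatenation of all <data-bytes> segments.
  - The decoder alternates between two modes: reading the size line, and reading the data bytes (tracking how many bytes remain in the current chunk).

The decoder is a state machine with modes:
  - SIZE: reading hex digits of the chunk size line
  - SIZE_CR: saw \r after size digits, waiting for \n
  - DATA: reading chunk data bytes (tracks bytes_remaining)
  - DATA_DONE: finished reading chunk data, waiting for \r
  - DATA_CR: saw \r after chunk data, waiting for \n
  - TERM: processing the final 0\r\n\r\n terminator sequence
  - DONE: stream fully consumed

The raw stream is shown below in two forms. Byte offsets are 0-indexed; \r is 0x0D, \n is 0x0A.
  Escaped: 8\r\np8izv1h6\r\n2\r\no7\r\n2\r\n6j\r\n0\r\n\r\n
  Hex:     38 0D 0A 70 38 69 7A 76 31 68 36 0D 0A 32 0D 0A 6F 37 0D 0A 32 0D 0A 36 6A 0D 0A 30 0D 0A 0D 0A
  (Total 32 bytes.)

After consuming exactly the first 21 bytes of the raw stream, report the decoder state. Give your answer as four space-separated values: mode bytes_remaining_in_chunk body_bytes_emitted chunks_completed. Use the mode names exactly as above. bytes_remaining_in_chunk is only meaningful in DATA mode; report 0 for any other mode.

Byte 0 = '8': mode=SIZE remaining=0 emitted=0 chunks_done=0
Byte 1 = 0x0D: mode=SIZE_CR remaining=0 emitted=0 chunks_done=0
Byte 2 = 0x0A: mode=DATA remaining=8 emitted=0 chunks_done=0
Byte 3 = 'p': mode=DATA remaining=7 emitted=1 chunks_done=0
Byte 4 = '8': mode=DATA remaining=6 emitted=2 chunks_done=0
Byte 5 = 'i': mode=DATA remaining=5 emitted=3 chunks_done=0
Byte 6 = 'z': mode=DATA remaining=4 emitted=4 chunks_done=0
Byte 7 = 'v': mode=DATA remaining=3 emitted=5 chunks_done=0
Byte 8 = '1': mode=DATA remaining=2 emitted=6 chunks_done=0
Byte 9 = 'h': mode=DATA remaining=1 emitted=7 chunks_done=0
Byte 10 = '6': mode=DATA_DONE remaining=0 emitted=8 chunks_done=0
Byte 11 = 0x0D: mode=DATA_CR remaining=0 emitted=8 chunks_done=0
Byte 12 = 0x0A: mode=SIZE remaining=0 emitted=8 chunks_done=1
Byte 13 = '2': mode=SIZE remaining=0 emitted=8 chunks_done=1
Byte 14 = 0x0D: mode=SIZE_CR remaining=0 emitted=8 chunks_done=1
Byte 15 = 0x0A: mode=DATA remaining=2 emitted=8 chunks_done=1
Byte 16 = 'o': mode=DATA remaining=1 emitted=9 chunks_done=1
Byte 17 = '7': mode=DATA_DONE remaining=0 emitted=10 chunks_done=1
Byte 18 = 0x0D: mode=DATA_CR remaining=0 emitted=10 chunks_done=1
Byte 19 = 0x0A: mode=SIZE remaining=0 emitted=10 chunks_done=2
Byte 20 = '2': mode=SIZE remaining=0 emitted=10 chunks_done=2

Answer: SIZE 0 10 2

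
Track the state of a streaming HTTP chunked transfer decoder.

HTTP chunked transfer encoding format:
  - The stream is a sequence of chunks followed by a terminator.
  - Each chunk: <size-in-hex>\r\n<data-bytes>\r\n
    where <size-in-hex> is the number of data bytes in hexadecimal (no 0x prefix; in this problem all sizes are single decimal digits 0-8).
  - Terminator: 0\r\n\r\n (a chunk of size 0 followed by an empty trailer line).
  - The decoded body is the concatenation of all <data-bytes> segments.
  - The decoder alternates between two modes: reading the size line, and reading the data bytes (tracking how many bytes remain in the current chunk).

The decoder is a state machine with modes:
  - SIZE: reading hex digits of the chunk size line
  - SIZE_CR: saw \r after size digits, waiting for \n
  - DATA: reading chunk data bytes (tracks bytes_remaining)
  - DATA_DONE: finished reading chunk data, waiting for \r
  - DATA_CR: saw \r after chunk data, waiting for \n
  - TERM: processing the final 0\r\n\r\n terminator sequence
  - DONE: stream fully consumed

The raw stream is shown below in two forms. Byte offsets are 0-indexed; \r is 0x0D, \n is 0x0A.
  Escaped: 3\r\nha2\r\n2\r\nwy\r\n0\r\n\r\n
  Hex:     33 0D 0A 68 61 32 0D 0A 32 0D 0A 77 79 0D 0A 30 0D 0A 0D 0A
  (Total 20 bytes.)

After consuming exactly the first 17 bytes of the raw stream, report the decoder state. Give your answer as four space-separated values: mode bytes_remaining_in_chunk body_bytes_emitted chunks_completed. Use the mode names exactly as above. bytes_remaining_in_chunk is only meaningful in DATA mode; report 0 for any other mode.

Answer: SIZE_CR 0 5 2

Derivation:
Byte 0 = '3': mode=SIZE remaining=0 emitted=0 chunks_done=0
Byte 1 = 0x0D: mode=SIZE_CR remaining=0 emitted=0 chunks_done=0
Byte 2 = 0x0A: mode=DATA remaining=3 emitted=0 chunks_done=0
Byte 3 = 'h': mode=DATA remaining=2 emitted=1 chunks_done=0
Byte 4 = 'a': mode=DATA remaining=1 emitted=2 chunks_done=0
Byte 5 = '2': mode=DATA_DONE remaining=0 emitted=3 chunks_done=0
Byte 6 = 0x0D: mode=DATA_CR remaining=0 emitted=3 chunks_done=0
Byte 7 = 0x0A: mode=SIZE remaining=0 emitted=3 chunks_done=1
Byte 8 = '2': mode=SIZE remaining=0 emitted=3 chunks_done=1
Byte 9 = 0x0D: mode=SIZE_CR remaining=0 emitted=3 chunks_done=1
Byte 10 = 0x0A: mode=DATA remaining=2 emitted=3 chunks_done=1
Byte 11 = 'w': mode=DATA remaining=1 emitted=4 chunks_done=1
Byte 12 = 'y': mode=DATA_DONE remaining=0 emitted=5 chunks_done=1
Byte 13 = 0x0D: mode=DATA_CR remaining=0 emitted=5 chunks_done=1
Byte 14 = 0x0A: mode=SIZE remaining=0 emitted=5 chunks_done=2
Byte 15 = '0': mode=SIZE remaining=0 emitted=5 chunks_done=2
Byte 16 = 0x0D: mode=SIZE_CR remaining=0 emitted=5 chunks_done=2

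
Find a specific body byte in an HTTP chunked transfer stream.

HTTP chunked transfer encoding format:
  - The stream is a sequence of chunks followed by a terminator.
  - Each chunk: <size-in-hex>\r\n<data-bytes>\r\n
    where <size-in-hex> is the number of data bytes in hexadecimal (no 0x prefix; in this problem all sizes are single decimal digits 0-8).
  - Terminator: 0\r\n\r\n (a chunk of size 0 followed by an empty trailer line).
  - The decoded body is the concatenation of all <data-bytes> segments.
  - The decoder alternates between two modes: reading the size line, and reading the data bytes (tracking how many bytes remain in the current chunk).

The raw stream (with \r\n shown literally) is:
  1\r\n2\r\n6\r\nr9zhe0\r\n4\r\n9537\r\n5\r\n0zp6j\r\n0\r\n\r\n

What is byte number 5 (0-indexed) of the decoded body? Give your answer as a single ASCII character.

Chunk 1: stream[0..1]='1' size=0x1=1, data at stream[3..4]='2' -> body[0..1], body so far='2'
Chunk 2: stream[6..7]='6' size=0x6=6, data at stream[9..15]='r9zhe0' -> body[1..7], body so far='2r9zhe0'
Chunk 3: stream[17..18]='4' size=0x4=4, data at stream[20..24]='9537' -> body[7..11], body so far='2r9zhe09537'
Chunk 4: stream[26..27]='5' size=0x5=5, data at stream[29..34]='0zp6j' -> body[11..16], body so far='2r9zhe095370zp6j'
Chunk 5: stream[36..37]='0' size=0 (terminator). Final body='2r9zhe095370zp6j' (16 bytes)
Body byte 5 = 'e'

Answer: e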